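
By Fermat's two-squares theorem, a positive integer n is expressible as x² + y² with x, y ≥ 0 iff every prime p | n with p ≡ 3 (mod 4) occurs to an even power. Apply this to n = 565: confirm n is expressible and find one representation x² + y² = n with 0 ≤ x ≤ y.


Step 1: Factor n = 565 = 5 · 113.
Step 2: Check the mod-4 condition on each prime factor: 5 ≡ 1 (mod 4), exponent 1; 113 ≡ 1 (mod 4), exponent 1.
All primes ≡ 3 (mod 4) appear to even exponent (or don't appear), so by the two-squares theorem n IS expressible as a sum of two squares.
Step 3: Build a representation. Here n = 5 · 113 is a product of primes ≡ 1 (mod 4). Each prime p ≡ 1 (mod 4) is itself a sum of two squares; find a² by testing p − a² for a perfect square:
  5: 5 − 1² = 4 = 2² ⇒ 5 = 1² + 2².
  113: 113 − 1² = 112, 113 − 2² = 109, 113 − 3² = 104, 113 − 4² = 97, 113 − 5² = 88, 113 − 6² = 77, 113 − 7² = 64 = 8² ⇒ 113 = 7² + 8².
  Combine using the Brahmagupta–Fibonacci identity (a² + b²)(c² + d²) = (ac − bd)² + (ad + bc)² = (ac + bd)² + (ad − bc)²:
  5 · 113 = 565: from (1² + 2²)(7² + 8²), take (1·7 − 2·8, 1·8 + 2·7) = (7 − 16, 8 + 14) = (-9, 22); dropping signs (only squares matter) gives (9, 22); check 9² + 22² = 81 + 484 = 565 ✓.
Step 4: Order so x ≤ y and verify: 9² + 22² = 81 + 484 = 565 = n. ✓

n = 565 = 9² + 22² (one valid representation with x ≤ y).


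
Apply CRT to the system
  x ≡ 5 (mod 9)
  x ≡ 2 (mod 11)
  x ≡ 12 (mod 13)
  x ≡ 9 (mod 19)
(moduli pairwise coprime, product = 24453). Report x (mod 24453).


Product of moduli M = 9 · 11 · 13 · 19 = 24453.
Merge one congruence at a time:
  Start: x ≡ 5 (mod 9).
  Combine with x ≡ 2 (mod 11); new modulus lcm = 99.
    Write x = 5 + 9·t and substitute into x ≡ 2 (mod 11): 9·t ≡ 2 − 5 = -3 (mod 11).
    Reduce coefficients mod 11: 9·t ≡ 8 (mod 11).
    The inverse of 9 mod 11 is 5 (since 9·5 = 45 = 4·11 + 1), so t ≡ 5·8 = 40 ≡ 7 (mod 11).
    Then x = 5 + 9·7 = 68, valid modulo lcm(9, 11) = 99: x ≡ 68 (mod 99).
  Combine with x ≡ 12 (mod 13); new modulus lcm = 1287.
    Write x = 68 + 99·t and substitute into x ≡ 12 (mod 13): 99·t ≡ 12 − 68 = -56 (mod 13).
    Reduce coefficients mod 13: 8·t ≡ 9 (mod 13).
    The inverse of 8 mod 13 is 5 (since 8·5 = 40 = 3·13 + 1), so t ≡ 5·9 = 45 ≡ 6 (mod 13).
    Then x = 68 + 99·6 = 662, valid modulo lcm(99, 13) = 1287: x ≡ 662 (mod 1287).
  Combine with x ≡ 9 (mod 19); new modulus lcm = 24453.
    Write x = 662 + 1287·t and substitute into x ≡ 9 (mod 19): 1287·t ≡ 9 − 662 = -653 (mod 19).
    Reduce coefficients mod 19: 14·t ≡ 12 (mod 19).
    The inverse of 14 mod 19 is 15 (since 14·15 = 210 = 11·19 + 1), so t ≡ 15·12 = 180 ≡ 9 (mod 19).
    Then x = 662 + 1287·9 = 12245, valid modulo lcm(1287, 19) = 24453: x ≡ 12245 (mod 24453).
Verify against each original: 12245 mod 9 = 5, 12245 mod 11 = 2, 12245 mod 13 = 12, 12245 mod 19 = 9.

x ≡ 12245 (mod 24453).


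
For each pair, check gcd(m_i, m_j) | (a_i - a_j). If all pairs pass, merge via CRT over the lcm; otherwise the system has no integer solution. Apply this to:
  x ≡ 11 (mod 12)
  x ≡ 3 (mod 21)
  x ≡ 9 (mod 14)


Moduli 12, 21, 14 are not pairwise coprime, so CRT works modulo lcm(m_i) when all pairwise compatibility conditions hold.
Pairwise compatibility: gcd(m_i, m_j) must divide a_i - a_j for every pair.
Merge one congruence at a time:
  Start: x ≡ 11 (mod 12).
  Combine with x ≡ 3 (mod 21): gcd(12, 21) = 3, and 3 - 11 = -8 is NOT divisible by 3.
    ⇒ system is inconsistent (no integer solution).

No solution (the system is inconsistent).


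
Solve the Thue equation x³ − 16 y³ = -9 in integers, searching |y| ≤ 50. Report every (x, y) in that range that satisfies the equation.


The equation is x³ - 16y³ = -9. For fixed y, x³ = 16·y³ − 9, so a solution requires the RHS to be a perfect cube.
Strategy: iterate y from -50 to 50, compute RHS = 16·y³ − 9, and check whether it is a (positive or negative) perfect cube.
Check small values of y:
  y = 0: RHS = -9 is not a perfect cube.
  y = 1: RHS = 7 is not a perfect cube.
  y = -1: RHS = -25 is not a perfect cube.
  y = 2: RHS = 119 is not a perfect cube.
  y = -2: RHS = -137 is not a perfect cube.
  y = 3: RHS = 423 is not a perfect cube.
  y = -3: RHS = -441 is not a perfect cube.
Continuing the search up to |y| = 50 finds no solutions either.
No (x, y) in the scanned range satisfies the equation.

No integer solutions with |y| ≤ 50.


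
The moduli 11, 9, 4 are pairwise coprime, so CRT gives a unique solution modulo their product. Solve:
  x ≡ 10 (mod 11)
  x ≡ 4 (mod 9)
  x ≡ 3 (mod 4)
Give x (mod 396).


Moduli 11, 9, 4 are pairwise coprime; by CRT there is a unique solution modulo M = 11 · 9 · 4 = 396.
Solve pairwise, accumulating the modulus:
  Start with x ≡ 10 (mod 11).
  Combine with x ≡ 4 (mod 9): since gcd(11, 9) = 1, we get a unique residue mod 99.
    Write x = 10 + 11·t and substitute into x ≡ 4 (mod 9): 11·t ≡ 4 − 10 = -6 (mod 9).
    Reduce coefficients mod 9: 2·t ≡ 3 (mod 9).
    The inverse of 2 mod 9 is 5 (since 2·5 = 10 = 1·9 + 1), so t ≡ 5·3 = 15 ≡ 6 (mod 9).
    Then x = 10 + 11·6 = 76, valid modulo lcm(11, 9) = 99: x ≡ 76 (mod 99).
  Combine with x ≡ 3 (mod 4): since gcd(99, 4) = 1, we get a unique residue mod 396.
    Write x = 76 + 99·t and substitute into x ≡ 3 (mod 4): 99·t ≡ 3 − 76 = -73 (mod 4).
    Reduce coefficients mod 4: 3·t ≡ 3 (mod 4).
    The inverse of 3 mod 4 is 3 (since 3·3 = 9 = 2·4 + 1), so t ≡ 3·3 = 9 ≡ 1 (mod 4).
    Then x = 76 + 99·1 = 175, valid modulo lcm(99, 4) = 396: x ≡ 175 (mod 396).
Verify: 175 mod 11 = 10 ✓, 175 mod 9 = 4 ✓, 175 mod 4 = 3 ✓.

x ≡ 175 (mod 396).


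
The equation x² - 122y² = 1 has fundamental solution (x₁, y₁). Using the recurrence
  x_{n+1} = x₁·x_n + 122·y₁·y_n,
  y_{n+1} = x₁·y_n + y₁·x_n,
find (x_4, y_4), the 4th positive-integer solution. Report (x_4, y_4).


Step 1: Find the fundamental solution (x₁, y₁) of x² - 122y² = 1.
  Expand √122 as a continued fraction. a₀ = ⌊√122⌋ = 11; iterate m_{k+1} = d_k·a_k − m_k, d_{k+1} = (122 − m_{k+1}²)/d_k, a_{k+1} = ⌊(a₀ + m_{k+1})/d_{k+1}⌋ (starting m₀ = 0, d₀ = 1), with convergents p_k = a_k·p_{k-1} + p_{k-2}, q_k = a_k·q_{k-1} + q_{k-2} (p₋₁ = 1, q₋₁ = 0):
  k = 0: a₀ = 11; p₀/q₀ = 11/1; p₀² − 122·q₀² = 121 − 122 = -1.
  k = 1: m = 11, d = 1, a = ⌊(11 + 11)/1⌋ = 22; p/q = (22·11 + 1)/(22·1 + 0) = 243/22; p² − 122·q² = 59049 − 59048 = 1.
  The first convergent with p² − 122·q² = 1 gives the fundamental solution (x₁, y₁) = (243, 22).
Step 2: Apply the recurrence (x_{n+1}, y_{n+1}) = (x₁x_n + 122y₁y_n, x₁y_n + y₁x_n) repeatedly.
  From (x_1, y_1) = (243, 22): x_2 = 243·243 + 122·22·22 = 118097; y_2 = 243·22 + 22·243 = 10692.
  From (x_2, y_2) = (118097, 10692): x_3 = 243·118097 + 122·22·10692 = 57394899; y_3 = 243·10692 + 22·118097 = 5196290.
  From (x_3, y_3) = (57394899, 5196290): x_4 = 243·57394899 + 122·22·5196290 = 27893802817; y_4 = 243·5196290 + 22·57394899 = 2525386248.
Step 3: Verify x_4² - 122·y_4² = 778064235593677135489 - 778064235593677135488 = 1 (should be 1). ✓

(x_1, y_1) = (243, 22); (x_4, y_4) = (27893802817, 2525386248).


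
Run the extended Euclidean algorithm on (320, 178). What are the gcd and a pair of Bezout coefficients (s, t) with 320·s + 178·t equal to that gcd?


Euclidean algorithm on (320, 178) — divide until remainder is 0:
  320 = 1 · 178 + 142
  178 = 1 · 142 + 36
  142 = 3 · 36 + 34
  36 = 1 · 34 + 2
  34 = 17 · 2 + 0
gcd(320, 178) = 2.
Track Bezout coefficients alongside the remainders: start with r₀ = 320 = a·1 + b·0 (s = 1, t = 0) and r₁ = 178 = a·0 + b·1 (s = 0, t = 1); each new remainder r_{k+1} = r_{k-1} − q_k·r_k inherits s_{k+1} = s_{k-1} − q_k·s_k, t_{k+1} = t_{k-1} − q_k·t_k, so r_k = a·s_k + b·t_k at every step:
  q = 1: r = 142, s = 1 − 1·0 = 1, t = 0 − 1·1 = -1  (check: 320·1 + 178·(-1) = 142)
  q = 1: r = 36, s = 0 − 1·1 = -1, t = 1 − 1·(-1) = 2  (check: 320·(-1) + 178·2 = 36)
  q = 3: r = 34, s = 1 − 3·(-1) = 4, t = -1 − 3·2 = -7  (check: 320·4 + 178·(-7) = 34)
  q = 1: r = 2, s = -1 − 1·4 = -5, t = 2 − 1·(-7) = 9  (check: 320·(-5) + 178·9 = 2)
The row with r = 2 (the gcd) gives the Bezout coefficients s = -5, t = 9.
Result: 320 · (-5) + 178 · (9) = 2.

gcd(320, 178) = 2; s = -5, t = 9 (check: 320·(-5) + 178·9 = 2).


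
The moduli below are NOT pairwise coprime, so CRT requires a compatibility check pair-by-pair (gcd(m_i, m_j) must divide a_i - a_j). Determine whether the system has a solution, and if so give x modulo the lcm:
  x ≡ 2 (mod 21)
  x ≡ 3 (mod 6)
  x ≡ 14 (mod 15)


Moduli 21, 6, 15 are not pairwise coprime, so CRT works modulo lcm(m_i) when all pairwise compatibility conditions hold.
Pairwise compatibility: gcd(m_i, m_j) must divide a_i - a_j for every pair.
Merge one congruence at a time:
  Start: x ≡ 2 (mod 21).
  Combine with x ≡ 3 (mod 6): gcd(21, 6) = 3, and 3 - 2 = 1 is NOT divisible by 3.
    ⇒ system is inconsistent (no integer solution).

No solution (the system is inconsistent).


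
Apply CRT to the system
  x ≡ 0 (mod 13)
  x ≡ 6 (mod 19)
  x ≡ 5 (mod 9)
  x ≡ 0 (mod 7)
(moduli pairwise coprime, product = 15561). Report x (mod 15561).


Product of moduli M = 13 · 19 · 9 · 7 = 15561.
Merge one congruence at a time:
  Start: x ≡ 0 (mod 13).
  Combine with x ≡ 6 (mod 19); new modulus lcm = 247.
    Write x = 0 + 13·t and substitute into x ≡ 6 (mod 19): 13·t ≡ 6 − 0 = 6 (mod 19).
    The inverse of 13 mod 19 is 3 (since 13·3 = 39 = 2·19 + 1), so t ≡ 3·6 = 18 ≡ 18 (mod 19).
    Then x = 0 + 13·18 = 234, valid modulo lcm(13, 19) = 247: x ≡ 234 (mod 247).
  Combine with x ≡ 5 (mod 9); new modulus lcm = 2223.
    Write x = 234 + 247·t and substitute into x ≡ 5 (mod 9): 247·t ≡ 5 − 234 = -229 (mod 9).
    Reduce coefficients mod 9: 4·t ≡ 5 (mod 9).
    The inverse of 4 mod 9 is 7 (since 4·7 = 28 = 3·9 + 1), so t ≡ 7·5 = 35 ≡ 8 (mod 9).
    Then x = 234 + 247·8 = 2210, valid modulo lcm(247, 9) = 2223: x ≡ 2210 (mod 2223).
  Combine with x ≡ 0 (mod 7); new modulus lcm = 15561.
    Write x = 2210 + 2223·t and substitute into x ≡ 0 (mod 7): 2223·t ≡ 0 − 2210 = -2210 (mod 7).
    Reduce coefficients mod 7: 4·t ≡ 2 (mod 7).
    The inverse of 4 mod 7 is 2 (since 4·2 = 8 = 1·7 + 1), so t ≡ 2·2 = 4 ≡ 4 (mod 7).
    Then x = 2210 + 2223·4 = 11102, valid modulo lcm(2223, 7) = 15561: x ≡ 11102 (mod 15561).
Verify against each original: 11102 mod 13 = 0, 11102 mod 19 = 6, 11102 mod 9 = 5, 11102 mod 7 = 0.

x ≡ 11102 (mod 15561).


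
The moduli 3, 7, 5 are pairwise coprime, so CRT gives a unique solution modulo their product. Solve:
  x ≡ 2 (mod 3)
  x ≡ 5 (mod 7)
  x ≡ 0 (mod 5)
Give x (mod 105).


Moduli 3, 7, 5 are pairwise coprime; by CRT there is a unique solution modulo M = 3 · 7 · 5 = 105.
Solve pairwise, accumulating the modulus:
  Start with x ≡ 2 (mod 3).
  Combine with x ≡ 5 (mod 7): since gcd(3, 7) = 1, we get a unique residue mod 21.
    Write x = 2 + 3·t and substitute into x ≡ 5 (mod 7): 3·t ≡ 5 − 2 = 3 (mod 7).
    The inverse of 3 mod 7 is 5 (since 3·5 = 15 = 2·7 + 1), so t ≡ 5·3 = 15 ≡ 1 (mod 7).
    Then x = 2 + 3·1 = 5, valid modulo lcm(3, 7) = 21: x ≡ 5 (mod 21).
  Combine with x ≡ 0 (mod 5): since gcd(21, 5) = 1, we get a unique residue mod 105.
    Write x = 5 + 21·t and substitute into x ≡ 0 (mod 5): 21·t ≡ 0 − 5 = -5 (mod 5).
    Reduce coefficients mod 5: 1·t ≡ 0 (mod 5).
    So t ≡ 0 (mod 5).
    Then x = 5 + 21·0 = 5, valid modulo lcm(21, 5) = 105: x ≡ 5 (mod 105).
Verify: 5 mod 3 = 2 ✓, 5 mod 7 = 5 ✓, 5 mod 5 = 0 ✓.

x ≡ 5 (mod 105).


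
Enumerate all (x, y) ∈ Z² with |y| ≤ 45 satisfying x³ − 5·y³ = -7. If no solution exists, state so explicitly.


The equation is x³ - 5y³ = -7. For fixed y, x³ = 5·y³ − 7, so a solution requires the RHS to be a perfect cube.
Strategy: iterate y from -45 to 45, compute RHS = 5·y³ − 7, and check whether it is a (positive or negative) perfect cube.
Check small values of y:
  y = 0: RHS = -7 is not a perfect cube.
  y = 1: RHS = -2 is not a perfect cube.
  y = -1: RHS = -12 is not a perfect cube.
  y = 2: RHS = 33 is not a perfect cube.
  y = -2: RHS = -47 is not a perfect cube.
  y = 3: RHS = 128 is not a perfect cube.
  y = -3: RHS = -142 is not a perfect cube.
Continuing the search up to |y| = 45 finds no solutions either.
No (x, y) in the scanned range satisfies the equation.

No integer solutions with |y| ≤ 45.


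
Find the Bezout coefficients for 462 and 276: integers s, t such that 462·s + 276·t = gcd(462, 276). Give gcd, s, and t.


Euclidean algorithm on (462, 276) — divide until remainder is 0:
  462 = 1 · 276 + 186
  276 = 1 · 186 + 90
  186 = 2 · 90 + 6
  90 = 15 · 6 + 0
gcd(462, 276) = 6.
Track Bezout coefficients alongside the remainders: start with r₀ = 462 = a·1 + b·0 (s = 1, t = 0) and r₁ = 276 = a·0 + b·1 (s = 0, t = 1); each new remainder r_{k+1} = r_{k-1} − q_k·r_k inherits s_{k+1} = s_{k-1} − q_k·s_k, t_{k+1} = t_{k-1} − q_k·t_k, so r_k = a·s_k + b·t_k at every step:
  q = 1: r = 186, s = 1 − 1·0 = 1, t = 0 − 1·1 = -1  (check: 462·1 + 276·(-1) = 186)
  q = 1: r = 90, s = 0 − 1·1 = -1, t = 1 − 1·(-1) = 2  (check: 462·(-1) + 276·2 = 90)
  q = 2: r = 6, s = 1 − 2·(-1) = 3, t = -1 − 2·2 = -5  (check: 462·3 + 276·(-5) = 6)
The row with r = 6 (the gcd) gives the Bezout coefficients s = 3, t = -5.
Result: 462 · (3) + 276 · (-5) = 6.

gcd(462, 276) = 6; s = 3, t = -5 (check: 462·3 + 276·(-5) = 6).


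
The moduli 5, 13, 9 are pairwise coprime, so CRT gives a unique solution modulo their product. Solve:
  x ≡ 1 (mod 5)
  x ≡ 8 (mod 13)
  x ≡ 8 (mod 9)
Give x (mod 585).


Moduli 5, 13, 9 are pairwise coprime; by CRT there is a unique solution modulo M = 5 · 13 · 9 = 585.
Solve pairwise, accumulating the modulus:
  Start with x ≡ 1 (mod 5).
  Combine with x ≡ 8 (mod 13): since gcd(5, 13) = 1, we get a unique residue mod 65.
    Write x = 1 + 5·t and substitute into x ≡ 8 (mod 13): 5·t ≡ 8 − 1 = 7 (mod 13).
    The inverse of 5 mod 13 is 8 (since 5·8 = 40 = 3·13 + 1), so t ≡ 8·7 = 56 ≡ 4 (mod 13).
    Then x = 1 + 5·4 = 21, valid modulo lcm(5, 13) = 65: x ≡ 21 (mod 65).
  Combine with x ≡ 8 (mod 9): since gcd(65, 9) = 1, we get a unique residue mod 585.
    Write x = 21 + 65·t and substitute into x ≡ 8 (mod 9): 65·t ≡ 8 − 21 = -13 (mod 9).
    Reduce coefficients mod 9: 2·t ≡ 5 (mod 9).
    The inverse of 2 mod 9 is 5 (since 2·5 = 10 = 1·9 + 1), so t ≡ 5·5 = 25 ≡ 7 (mod 9).
    Then x = 21 + 65·7 = 476, valid modulo lcm(65, 9) = 585: x ≡ 476 (mod 585).
Verify: 476 mod 5 = 1 ✓, 476 mod 13 = 8 ✓, 476 mod 9 = 8 ✓.

x ≡ 476 (mod 585).


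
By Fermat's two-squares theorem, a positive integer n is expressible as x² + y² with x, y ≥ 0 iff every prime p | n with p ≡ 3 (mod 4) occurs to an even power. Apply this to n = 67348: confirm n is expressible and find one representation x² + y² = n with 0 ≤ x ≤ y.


Step 1: Factor n = 67348 = 2^2 · 113 · 149.
Step 2: Check the mod-4 condition on each prime factor: 2 = 2 (special); 113 ≡ 1 (mod 4), exponent 1; 149 ≡ 1 (mod 4), exponent 1.
All primes ≡ 3 (mod 4) appear to even exponent (or don't appear), so by the two-squares theorem n IS expressible as a sum of two squares.
Step 3: Build a representation. Group n = k² · m with k = 2 and m = 113 · 149 = 16837 (a product of primes ≡ 1 (mod 4)); a representation of m scales to one of n via (k·x)² + (k·y)² = k²(x² + y²). Each prime p ≡ 1 (mod 4) is itself a sum of two squares; find a² by testing p − a² for a perfect square:
  113: 113 − 1² = 112, 113 − 2² = 109, 113 − 3² = 104, 113 − 4² = 97, 113 − 5² = 88, 113 − 6² = 77, 113 − 7² = 64 = 8² ⇒ 113 = 7² + 8².
  149: 149 − 1² = 148, 149 − 2² = 145, 149 − 3² = 140, 149 − 4² = 133, 149 − 5² = 124, 149 − 6² = 113, 149 − 7² = 100 = 10² ⇒ 149 = 7² + 10².
  Combine using the Brahmagupta–Fibonacci identity (a² + b²)(c² + d²) = (ac − bd)² + (ad + bc)² = (ac + bd)² + (ad − bc)²:
  113 · 149 = 16837: from (7² + 8²)(7² + 10²), take (7·7 − 8·10, 7·10 + 8·7) = (49 − 80, 70 + 56) = (-31, 126); dropping signs (only squares matter) gives (31, 126); check 31² + 126² = 961 + 15876 = 16837 ✓.
  Scale by k = 2: (2·31, 2·126) = (62, 252).
Step 4: Order so x ≤ y and verify: 62² + 252² = 3844 + 63504 = 67348 = n. ✓

n = 67348 = 62² + 252² (one valid representation with x ≤ y).


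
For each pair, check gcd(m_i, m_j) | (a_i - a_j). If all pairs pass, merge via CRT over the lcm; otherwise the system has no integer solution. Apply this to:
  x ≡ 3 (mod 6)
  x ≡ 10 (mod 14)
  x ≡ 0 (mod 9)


Moduli 6, 14, 9 are not pairwise coprime, so CRT works modulo lcm(m_i) when all pairwise compatibility conditions hold.
Pairwise compatibility: gcd(m_i, m_j) must divide a_i - a_j for every pair.
Merge one congruence at a time:
  Start: x ≡ 3 (mod 6).
  Combine with x ≡ 10 (mod 14): gcd(6, 14) = 2, and 10 - 3 = 7 is NOT divisible by 2.
    ⇒ system is inconsistent (no integer solution).

No solution (the system is inconsistent).


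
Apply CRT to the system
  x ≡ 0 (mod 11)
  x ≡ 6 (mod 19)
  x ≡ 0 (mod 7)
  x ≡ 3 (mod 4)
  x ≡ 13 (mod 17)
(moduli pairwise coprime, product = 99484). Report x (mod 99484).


Product of moduli M = 11 · 19 · 7 · 4 · 17 = 99484.
Merge one congruence at a time:
  Start: x ≡ 0 (mod 11).
  Combine with x ≡ 6 (mod 19); new modulus lcm = 209.
    Write x = 0 + 11·t and substitute into x ≡ 6 (mod 19): 11·t ≡ 6 − 0 = 6 (mod 19).
    The inverse of 11 mod 19 is 7 (since 11·7 = 77 = 4·19 + 1), so t ≡ 7·6 = 42 ≡ 4 (mod 19).
    Then x = 0 + 11·4 = 44, valid modulo lcm(11, 19) = 209: x ≡ 44 (mod 209).
  Combine with x ≡ 0 (mod 7); new modulus lcm = 1463.
    Write x = 44 + 209·t and substitute into x ≡ 0 (mod 7): 209·t ≡ 0 − 44 = -44 (mod 7).
    Reduce coefficients mod 7: 6·t ≡ 5 (mod 7).
    The inverse of 6 mod 7 is 6 (since 6·6 = 36 = 5·7 + 1), so t ≡ 6·5 = 30 ≡ 2 (mod 7).
    Then x = 44 + 209·2 = 462, valid modulo lcm(209, 7) = 1463: x ≡ 462 (mod 1463).
  Combine with x ≡ 3 (mod 4); new modulus lcm = 5852.
    Write x = 462 + 1463·t and substitute into x ≡ 3 (mod 4): 1463·t ≡ 3 − 462 = -459 (mod 4).
    Reduce coefficients mod 4: 3·t ≡ 1 (mod 4).
    The inverse of 3 mod 4 is 3 (since 3·3 = 9 = 2·4 + 1), so t ≡ 3·1 = 3 ≡ 3 (mod 4).
    Then x = 462 + 1463·3 = 4851, valid modulo lcm(1463, 4) = 5852: x ≡ 4851 (mod 5852).
  Combine with x ≡ 13 (mod 17); new modulus lcm = 99484.
    Write x = 4851 + 5852·t and substitute into x ≡ 13 (mod 17): 5852·t ≡ 13 − 4851 = -4838 (mod 17).
    Reduce coefficients mod 17: 4·t ≡ 7 (mod 17).
    The inverse of 4 mod 17 is 13 (since 4·13 = 52 = 3·17 + 1), so t ≡ 13·7 = 91 ≡ 6 (mod 17).
    Then x = 4851 + 5852·6 = 39963, valid modulo lcm(5852, 17) = 99484: x ≡ 39963 (mod 99484).
Verify against each original: 39963 mod 11 = 0, 39963 mod 19 = 6, 39963 mod 7 = 0, 39963 mod 4 = 3, 39963 mod 17 = 13.

x ≡ 39963 (mod 99484).


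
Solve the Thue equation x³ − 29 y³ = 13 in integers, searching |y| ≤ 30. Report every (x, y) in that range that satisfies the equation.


The equation is x³ - 29y³ = 13. For fixed y, x³ = 29·y³ + 13, so a solution requires the RHS to be a perfect cube.
Strategy: iterate y from -30 to 30, compute RHS = 29·y³ + 13, and check whether it is a (positive or negative) perfect cube.
Check small values of y:
  y = 0: RHS = 13 is not a perfect cube.
  y = 1: RHS = 42 is not a perfect cube.
  y = -1: RHS = -16 is not a perfect cube.
  y = 2: RHS = 245 is not a perfect cube.
  y = -2: RHS = -219 is not a perfect cube.
  y = 3: RHS = 796 is not a perfect cube.
  y = -3: RHS = -770 is not a perfect cube.
Continuing the search up to |y| = 30 finds no solutions either.
No (x, y) in the scanned range satisfies the equation.

No integer solutions with |y| ≤ 30.


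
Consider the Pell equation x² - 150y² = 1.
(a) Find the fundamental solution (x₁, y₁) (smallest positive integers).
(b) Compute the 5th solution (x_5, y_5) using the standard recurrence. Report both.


Step 1: Find the fundamental solution (x₁, y₁) of x² - 150y² = 1.
  Expand √150 as a continued fraction. a₀ = ⌊√150⌋ = 12; iterate m_{k+1} = d_k·a_k − m_k, d_{k+1} = (150 − m_{k+1}²)/d_k, a_{k+1} = ⌊(a₀ + m_{k+1})/d_{k+1}⌋ (starting m₀ = 0, d₀ = 1), with convergents p_k = a_k·p_{k-1} + p_{k-2}, q_k = a_k·q_{k-1} + q_{k-2} (p₋₁ = 1, q₋₁ = 0):
  k = 0: a₀ = 12; p₀/q₀ = 12/1; p₀² − 150·q₀² = 144 − 150 = -6.
  k = 1: m = 12, d = 6, a = ⌊(12 + 12)/6⌋ = 4; p/q = (4·12 + 1)/(4·1 + 0) = 49/4; p² − 150·q² = 2401 − 2400 = 1.
  The first convergent with p² − 150·q² = 1 gives the fundamental solution (x₁, y₁) = (49, 4).
Step 2: Apply the recurrence (x_{n+1}, y_{n+1}) = (x₁x_n + 150y₁y_n, x₁y_n + y₁x_n) repeatedly.
  From (x_1, y_1) = (49, 4): x_2 = 49·49 + 150·4·4 = 4801; y_2 = 49·4 + 4·49 = 392.
  From (x_2, y_2) = (4801, 392): x_3 = 49·4801 + 150·4·392 = 470449; y_3 = 49·392 + 4·4801 = 38412.
  From (x_3, y_3) = (470449, 38412): x_4 = 49·470449 + 150·4·38412 = 46099201; y_4 = 49·38412 + 4·470449 = 3763984.
  From (x_4, y_4) = (46099201, 3763984): x_5 = 49·46099201 + 150·4·3763984 = 4517251249; y_5 = 49·3763984 + 4·46099201 = 368832020.
Step 3: Verify x_5² - 150·y_5² = 20405558846592060001 - 20405558846592060000 = 1 (should be 1). ✓

(x_1, y_1) = (49, 4); (x_5, y_5) = (4517251249, 368832020).


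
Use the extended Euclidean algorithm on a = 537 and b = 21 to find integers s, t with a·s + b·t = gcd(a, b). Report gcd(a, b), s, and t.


Euclidean algorithm on (537, 21) — divide until remainder is 0:
  537 = 25 · 21 + 12
  21 = 1 · 12 + 9
  12 = 1 · 9 + 3
  9 = 3 · 3 + 0
gcd(537, 21) = 3.
Track Bezout coefficients alongside the remainders: start with r₀ = 537 = a·1 + b·0 (s = 1, t = 0) and r₁ = 21 = a·0 + b·1 (s = 0, t = 1); each new remainder r_{k+1} = r_{k-1} − q_k·r_k inherits s_{k+1} = s_{k-1} − q_k·s_k, t_{k+1} = t_{k-1} − q_k·t_k, so r_k = a·s_k + b·t_k at every step:
  q = 25: r = 12, s = 1 − 25·0 = 1, t = 0 − 25·1 = -25  (check: 537·1 + 21·(-25) = 12)
  q = 1: r = 9, s = 0 − 1·1 = -1, t = 1 − 1·(-25) = 26  (check: 537·(-1) + 21·26 = 9)
  q = 1: r = 3, s = 1 − 1·(-1) = 2, t = -25 − 1·26 = -51  (check: 537·2 + 21·(-51) = 3)
The row with r = 3 (the gcd) gives the Bezout coefficients s = 2, t = -51.
Result: 537 · (2) + 21 · (-51) = 3.

gcd(537, 21) = 3; s = 2, t = -51 (check: 537·2 + 21·(-51) = 3).


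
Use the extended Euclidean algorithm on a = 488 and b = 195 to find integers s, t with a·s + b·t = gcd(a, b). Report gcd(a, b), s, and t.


Euclidean algorithm on (488, 195) — divide until remainder is 0:
  488 = 2 · 195 + 98
  195 = 1 · 98 + 97
  98 = 1 · 97 + 1
  97 = 97 · 1 + 0
gcd(488, 195) = 1.
Track Bezout coefficients alongside the remainders: start with r₀ = 488 = a·1 + b·0 (s = 1, t = 0) and r₁ = 195 = a·0 + b·1 (s = 0, t = 1); each new remainder r_{k+1} = r_{k-1} − q_k·r_k inherits s_{k+1} = s_{k-1} − q_k·s_k, t_{k+1} = t_{k-1} − q_k·t_k, so r_k = a·s_k + b·t_k at every step:
  q = 2: r = 98, s = 1 − 2·0 = 1, t = 0 − 2·1 = -2  (check: 488·1 + 195·(-2) = 98)
  q = 1: r = 97, s = 0 − 1·1 = -1, t = 1 − 1·(-2) = 3  (check: 488·(-1) + 195·3 = 97)
  q = 1: r = 1, s = 1 − 1·(-1) = 2, t = -2 − 1·3 = -5  (check: 488·2 + 195·(-5) = 1)
The row with r = 1 (the gcd) gives the Bezout coefficients s = 2, t = -5.
Result: 488 · (2) + 195 · (-5) = 1.

gcd(488, 195) = 1; s = 2, t = -5 (check: 488·2 + 195·(-5) = 1).


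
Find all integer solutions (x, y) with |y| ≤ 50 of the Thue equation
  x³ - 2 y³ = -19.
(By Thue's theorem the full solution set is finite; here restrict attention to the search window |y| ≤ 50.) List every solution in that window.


The equation is x³ - 2y³ = -19. For fixed y, x³ = 2·y³ − 19, so a solution requires the RHS to be a perfect cube.
Strategy: iterate y from -50 to 50, compute RHS = 2·y³ − 19, and check whether it is a (positive or negative) perfect cube.
Check small values of y:
  y = 0: RHS = -19 is not a perfect cube.
  y = 1: RHS = -17 is not a perfect cube.
  y = -1: RHS = -21 is not a perfect cube.
  y = 2: RHS = -3 is not a perfect cube.
  y = -2: RHS = -35 is not a perfect cube.
  y = 3: RHS = 35 is not a perfect cube.
  y = -3: RHS = -73 is not a perfect cube.
Continuing the search up to |y| = 50 finds no solutions either.
No (x, y) in the scanned range satisfies the equation.

No integer solutions with |y| ≤ 50.


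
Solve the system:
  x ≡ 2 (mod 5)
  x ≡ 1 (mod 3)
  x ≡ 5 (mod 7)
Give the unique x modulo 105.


Moduli 5, 3, 7 are pairwise coprime; by CRT there is a unique solution modulo M = 5 · 3 · 7 = 105.
Solve pairwise, accumulating the modulus:
  Start with x ≡ 2 (mod 5).
  Combine with x ≡ 1 (mod 3): since gcd(5, 3) = 1, we get a unique residue mod 15.
    Write x = 2 + 5·t and substitute into x ≡ 1 (mod 3): 5·t ≡ 1 − 2 = -1 (mod 3).
    Reduce coefficients mod 3: 2·t ≡ 2 (mod 3).
    The inverse of 2 mod 3 is 2 (since 2·2 = 4 = 1·3 + 1), so t ≡ 2·2 = 4 ≡ 1 (mod 3).
    Then x = 2 + 5·1 = 7, valid modulo lcm(5, 3) = 15: x ≡ 7 (mod 15).
  Combine with x ≡ 5 (mod 7): since gcd(15, 7) = 1, we get a unique residue mod 105.
    Write x = 7 + 15·t and substitute into x ≡ 5 (mod 7): 15·t ≡ 5 − 7 = -2 (mod 7).
    Reduce coefficients mod 7: 1·t ≡ 5 (mod 7).
    So t ≡ 5 (mod 7).
    Then x = 7 + 15·5 = 82, valid modulo lcm(15, 7) = 105: x ≡ 82 (mod 105).
Verify: 82 mod 5 = 2 ✓, 82 mod 3 = 1 ✓, 82 mod 7 = 5 ✓.

x ≡ 82 (mod 105).


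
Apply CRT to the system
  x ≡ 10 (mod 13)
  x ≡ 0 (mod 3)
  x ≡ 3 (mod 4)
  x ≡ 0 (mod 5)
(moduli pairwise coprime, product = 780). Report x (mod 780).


Product of moduli M = 13 · 3 · 4 · 5 = 780.
Merge one congruence at a time:
  Start: x ≡ 10 (mod 13).
  Combine with x ≡ 0 (mod 3); new modulus lcm = 39.
    Write x = 10 + 13·t and substitute into x ≡ 0 (mod 3): 13·t ≡ 0 − 10 = -10 (mod 3).
    Reduce coefficients mod 3: 1·t ≡ 2 (mod 3).
    So t ≡ 2 (mod 3).
    Then x = 10 + 13·2 = 36, valid modulo lcm(13, 3) = 39: x ≡ 36 (mod 39).
  Combine with x ≡ 3 (mod 4); new modulus lcm = 156.
    Write x = 36 + 39·t and substitute into x ≡ 3 (mod 4): 39·t ≡ 3 − 36 = -33 (mod 4).
    Reduce coefficients mod 4: 3·t ≡ 3 (mod 4).
    The inverse of 3 mod 4 is 3 (since 3·3 = 9 = 2·4 + 1), so t ≡ 3·3 = 9 ≡ 1 (mod 4).
    Then x = 36 + 39·1 = 75, valid modulo lcm(39, 4) = 156: x ≡ 75 (mod 156).
  Combine with x ≡ 0 (mod 5); new modulus lcm = 780.
    Write x = 75 + 156·t and substitute into x ≡ 0 (mod 5): 156·t ≡ 0 − 75 = -75 (mod 5).
    Reduce coefficients mod 5: 1·t ≡ 0 (mod 5).
    So t ≡ 0 (mod 5).
    Then x = 75 + 156·0 = 75, valid modulo lcm(156, 5) = 780: x ≡ 75 (mod 780).
Verify against each original: 75 mod 13 = 10, 75 mod 3 = 0, 75 mod 4 = 3, 75 mod 5 = 0.

x ≡ 75 (mod 780).


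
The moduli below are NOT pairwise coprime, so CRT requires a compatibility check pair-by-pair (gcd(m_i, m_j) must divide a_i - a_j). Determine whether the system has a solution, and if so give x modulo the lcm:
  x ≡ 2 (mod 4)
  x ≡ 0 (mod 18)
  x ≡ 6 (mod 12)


Moduli 4, 18, 12 are not pairwise coprime, so CRT works modulo lcm(m_i) when all pairwise compatibility conditions hold.
Pairwise compatibility: gcd(m_i, m_j) must divide a_i - a_j for every pair.
Merge one congruence at a time:
  Start: x ≡ 2 (mod 4).
  Combine with x ≡ 0 (mod 18): gcd(4, 18) = 2; 0 - 2 = -2, which IS divisible by 2, so compatible.
    Write x = 2 + 4·t and substitute into x ≡ 0 (mod 18): 4·t ≡ 0 − 2 = -2 (mod 18).
    Divide the congruence (and modulus) by g = 2: 2·t ≡ -1 (mod 9).
    Reduce coefficients mod 9: 2·t ≡ 8 (mod 9).
    The inverse of 2 mod 9 is 5 (since 2·5 = 10 = 1·9 + 1), so t ≡ 5·8 = 40 ≡ 4 (mod 9).
    Then x = 2 + 4·4 = 18, valid modulo lcm(4, 18) = 36: x ≡ 18 (mod 36).
  Combine with x ≡ 6 (mod 12): gcd(36, 12) = 12; 6 - 18 = -12, which IS divisible by 12, so compatible.
    Write x = 18 + 36·t and substitute into x ≡ 6 (mod 12): 36·t ≡ 6 − 18 = -12 (mod 12).
    Divide the congruence (and modulus) by g = 12: 3·t ≡ -1 (mod 1).
    Modulo 1 every t works; take t = 0.
    Then x = 18 + 36·0 = 18, valid modulo lcm(36, 12) = 36: x ≡ 18 (mod 36).
Verify: 18 mod 4 = 2, 18 mod 18 = 0, 18 mod 12 = 6.

x ≡ 18 (mod 36).


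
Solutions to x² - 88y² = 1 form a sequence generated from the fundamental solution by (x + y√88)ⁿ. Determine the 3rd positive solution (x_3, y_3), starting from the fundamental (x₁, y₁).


Step 1: Find the fundamental solution (x₁, y₁) of x² - 88y² = 1.
  Expand √88 as a continued fraction. a₀ = ⌊√88⌋ = 9; iterate m_{k+1} = d_k·a_k − m_k, d_{k+1} = (88 − m_{k+1}²)/d_k, a_{k+1} = ⌊(a₀ + m_{k+1})/d_{k+1}⌋ (starting m₀ = 0, d₀ = 1), with convergents p_k = a_k·p_{k-1} + p_{k-2}, q_k = a_k·q_{k-1} + q_{k-2} (p₋₁ = 1, q₋₁ = 0):
  k = 0: a₀ = 9; p₀/q₀ = 9/1; p₀² − 88·q₀² = 81 − 88 = -7.
  k = 1: m = 9, d = 7, a = ⌊(9 + 9)/7⌋ = 2; p/q = (2·9 + 1)/(2·1 + 0) = 19/2; p² − 88·q² = 361 − 352 = 9.
  k = 2: m = 5, d = 9, a = ⌊(9 + 5)/9⌋ = 1; p/q = (1·19 + 9)/(1·2 + 1) = 28/3; p² − 88·q² = 784 − 792 = -8.
  k = 3: m = 4, d = 8, a = ⌊(9 + 4)/8⌋ = 1; p/q = (1·28 + 19)/(1·3 + 2) = 47/5; p² − 88·q² = 2209 − 2200 = 9.
  k = 4: m = 4, d = 9, a = ⌊(9 + 4)/9⌋ = 1; p/q = (1·47 + 28)/(1·5 + 3) = 75/8; p² − 88·q² = 5625 − 5632 = -7.
  k = 5: m = 5, d = 7, a = ⌊(9 + 5)/7⌋ = 2; p/q = (2·75 + 47)/(2·8 + 5) = 197/21; p² − 88·q² = 38809 − 38808 = 1.
  The first convergent with p² − 88·q² = 1 gives the fundamental solution (x₁, y₁) = (197, 21).
Step 2: Apply the recurrence (x_{n+1}, y_{n+1}) = (x₁x_n + 88y₁y_n, x₁y_n + y₁x_n) repeatedly.
  From (x_1, y_1) = (197, 21): x_2 = 197·197 + 88·21·21 = 77617; y_2 = 197·21 + 21·197 = 8274.
  From (x_2, y_2) = (77617, 8274): x_3 = 197·77617 + 88·21·8274 = 30580901; y_3 = 197·8274 + 21·77617 = 3259935.
Step 3: Verify x_3² - 88·y_3² = 935191505971801 - 935191505971800 = 1 (should be 1). ✓

(x_1, y_1) = (197, 21); (x_3, y_3) = (30580901, 3259935).


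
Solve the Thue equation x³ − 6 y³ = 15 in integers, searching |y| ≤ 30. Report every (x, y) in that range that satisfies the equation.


The equation is x³ - 6y³ = 15. For fixed y, x³ = 6·y³ + 15, so a solution requires the RHS to be a perfect cube.
Strategy: iterate y from -30 to 30, compute RHS = 6·y³ + 15, and check whether it is a (positive or negative) perfect cube.
Check small values of y:
  y = 0: RHS = 15 is not a perfect cube.
  y = 1: RHS = 21 is not a perfect cube.
  y = -1: RHS = 9 is not a perfect cube.
  y = 2: RHS = 63 is not a perfect cube.
  y = -2: RHS = -33 is not a perfect cube.
  y = 3: RHS = 177 is not a perfect cube.
  y = -3: RHS = -147 is not a perfect cube.
Continuing the search up to |y| = 30 finds no solutions either.
No (x, y) in the scanned range satisfies the equation.

No integer solutions with |y| ≤ 30.


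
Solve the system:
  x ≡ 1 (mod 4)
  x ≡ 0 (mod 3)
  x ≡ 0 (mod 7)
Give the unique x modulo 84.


Moduli 4, 3, 7 are pairwise coprime; by CRT there is a unique solution modulo M = 4 · 3 · 7 = 84.
Solve pairwise, accumulating the modulus:
  Start with x ≡ 1 (mod 4).
  Combine with x ≡ 0 (mod 3): since gcd(4, 3) = 1, we get a unique residue mod 12.
    Write x = 1 + 4·t and substitute into x ≡ 0 (mod 3): 4·t ≡ 0 − 1 = -1 (mod 3).
    Reduce coefficients mod 3: 1·t ≡ 2 (mod 3).
    So t ≡ 2 (mod 3).
    Then x = 1 + 4·2 = 9, valid modulo lcm(4, 3) = 12: x ≡ 9 (mod 12).
  Combine with x ≡ 0 (mod 7): since gcd(12, 7) = 1, we get a unique residue mod 84.
    Write x = 9 + 12·t and substitute into x ≡ 0 (mod 7): 12·t ≡ 0 − 9 = -9 (mod 7).
    Reduce coefficients mod 7: 5·t ≡ 5 (mod 7).
    The inverse of 5 mod 7 is 3 (since 5·3 = 15 = 2·7 + 1), so t ≡ 3·5 = 15 ≡ 1 (mod 7).
    Then x = 9 + 12·1 = 21, valid modulo lcm(12, 7) = 84: x ≡ 21 (mod 84).
Verify: 21 mod 4 = 1 ✓, 21 mod 3 = 0 ✓, 21 mod 7 = 0 ✓.

x ≡ 21 (mod 84).


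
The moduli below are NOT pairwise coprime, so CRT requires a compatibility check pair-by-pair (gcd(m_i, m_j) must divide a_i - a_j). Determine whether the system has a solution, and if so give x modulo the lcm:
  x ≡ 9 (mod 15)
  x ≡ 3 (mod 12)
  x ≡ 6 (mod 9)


Moduli 15, 12, 9 are not pairwise coprime, so CRT works modulo lcm(m_i) when all pairwise compatibility conditions hold.
Pairwise compatibility: gcd(m_i, m_j) must divide a_i - a_j for every pair.
Merge one congruence at a time:
  Start: x ≡ 9 (mod 15).
  Combine with x ≡ 3 (mod 12): gcd(15, 12) = 3; 3 - 9 = -6, which IS divisible by 3, so compatible.
    Write x = 9 + 15·t and substitute into x ≡ 3 (mod 12): 15·t ≡ 3 − 9 = -6 (mod 12).
    Divide the congruence (and modulus) by g = 3: 5·t ≡ -2 (mod 4).
    Reduce coefficients mod 4: 1·t ≡ 2 (mod 4).
    So t ≡ 2 (mod 4).
    Then x = 9 + 15·2 = 39, valid modulo lcm(15, 12) = 60: x ≡ 39 (mod 60).
  Combine with x ≡ 6 (mod 9): gcd(60, 9) = 3; 6 - 39 = -33, which IS divisible by 3, so compatible.
    Write x = 39 + 60·t and substitute into x ≡ 6 (mod 9): 60·t ≡ 6 − 39 = -33 (mod 9).
    Divide the congruence (and modulus) by g = 3: 20·t ≡ -11 (mod 3).
    Reduce coefficients mod 3: 2·t ≡ 1 (mod 3).
    The inverse of 2 mod 3 is 2 (since 2·2 = 4 = 1·3 + 1), so t ≡ 2·1 = 2 ≡ 2 (mod 3).
    Then x = 39 + 60·2 = 159, valid modulo lcm(60, 9) = 180: x ≡ 159 (mod 180).
Verify: 159 mod 15 = 9, 159 mod 12 = 3, 159 mod 9 = 6.

x ≡ 159 (mod 180).


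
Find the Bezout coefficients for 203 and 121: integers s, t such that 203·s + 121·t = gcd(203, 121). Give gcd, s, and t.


Euclidean algorithm on (203, 121) — divide until remainder is 0:
  203 = 1 · 121 + 82
  121 = 1 · 82 + 39
  82 = 2 · 39 + 4
  39 = 9 · 4 + 3
  4 = 1 · 3 + 1
  3 = 3 · 1 + 0
gcd(203, 121) = 1.
Track Bezout coefficients alongside the remainders: start with r₀ = 203 = a·1 + b·0 (s = 1, t = 0) and r₁ = 121 = a·0 + b·1 (s = 0, t = 1); each new remainder r_{k+1} = r_{k-1} − q_k·r_k inherits s_{k+1} = s_{k-1} − q_k·s_k, t_{k+1} = t_{k-1} − q_k·t_k, so r_k = a·s_k + b·t_k at every step:
  q = 1: r = 82, s = 1 − 1·0 = 1, t = 0 − 1·1 = -1  (check: 203·1 + 121·(-1) = 82)
  q = 1: r = 39, s = 0 − 1·1 = -1, t = 1 − 1·(-1) = 2  (check: 203·(-1) + 121·2 = 39)
  q = 2: r = 4, s = 1 − 2·(-1) = 3, t = -1 − 2·2 = -5  (check: 203·3 + 121·(-5) = 4)
  q = 9: r = 3, s = -1 − 9·3 = -28, t = 2 − 9·(-5) = 47  (check: 203·(-28) + 121·47 = 3)
  q = 1: r = 1, s = 3 − 1·(-28) = 31, t = -5 − 1·47 = -52  (check: 203·31 + 121·(-52) = 1)
The row with r = 1 (the gcd) gives the Bezout coefficients s = 31, t = -52.
Result: 203 · (31) + 121 · (-52) = 1.

gcd(203, 121) = 1; s = 31, t = -52 (check: 203·31 + 121·(-52) = 1).


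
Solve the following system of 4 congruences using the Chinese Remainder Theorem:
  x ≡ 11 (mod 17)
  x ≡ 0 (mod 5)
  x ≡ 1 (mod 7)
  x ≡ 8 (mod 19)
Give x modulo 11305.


Product of moduli M = 17 · 5 · 7 · 19 = 11305.
Merge one congruence at a time:
  Start: x ≡ 11 (mod 17).
  Combine with x ≡ 0 (mod 5); new modulus lcm = 85.
    Write x = 11 + 17·t and substitute into x ≡ 0 (mod 5): 17·t ≡ 0 − 11 = -11 (mod 5).
    Reduce coefficients mod 5: 2·t ≡ 4 (mod 5).
    The inverse of 2 mod 5 is 3 (since 2·3 = 6 = 1·5 + 1), so t ≡ 3·4 = 12 ≡ 2 (mod 5).
    Then x = 11 + 17·2 = 45, valid modulo lcm(17, 5) = 85: x ≡ 45 (mod 85).
  Combine with x ≡ 1 (mod 7); new modulus lcm = 595.
    Write x = 45 + 85·t and substitute into x ≡ 1 (mod 7): 85·t ≡ 1 − 45 = -44 (mod 7).
    Reduce coefficients mod 7: 1·t ≡ 5 (mod 7).
    So t ≡ 5 (mod 7).
    Then x = 45 + 85·5 = 470, valid modulo lcm(85, 7) = 595: x ≡ 470 (mod 595).
  Combine with x ≡ 8 (mod 19); new modulus lcm = 11305.
    Write x = 470 + 595·t and substitute into x ≡ 8 (mod 19): 595·t ≡ 8 − 470 = -462 (mod 19).
    Reduce coefficients mod 19: 6·t ≡ 13 (mod 19).
    The inverse of 6 mod 19 is 16 (since 6·16 = 96 = 5·19 + 1), so t ≡ 16·13 = 208 ≡ 18 (mod 19).
    Then x = 470 + 595·18 = 11180, valid modulo lcm(595, 19) = 11305: x ≡ 11180 (mod 11305).
Verify against each original: 11180 mod 17 = 11, 11180 mod 5 = 0, 11180 mod 7 = 1, 11180 mod 19 = 8.

x ≡ 11180 (mod 11305).


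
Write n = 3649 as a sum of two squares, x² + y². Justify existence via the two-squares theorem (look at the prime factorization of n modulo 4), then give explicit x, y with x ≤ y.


Step 1: Factor n = 3649 = 41 · 89.
Step 2: Check the mod-4 condition on each prime factor: 41 ≡ 1 (mod 4), exponent 1; 89 ≡ 1 (mod 4), exponent 1.
All primes ≡ 3 (mod 4) appear to even exponent (or don't appear), so by the two-squares theorem n IS expressible as a sum of two squares.
Step 3: Build a representation. Here n = 41 · 89 is a product of primes ≡ 1 (mod 4). Each prime p ≡ 1 (mod 4) is itself a sum of two squares; find a² by testing p − a² for a perfect square:
  41: 41 − 1² = 40, 41 − 2² = 37, 41 − 3² = 32, 41 − 4² = 25 = 5² ⇒ 41 = 4² + 5².
  89: 89 − 1² = 88, 89 − 2² = 85, 89 − 3² = 80, 89 − 4² = 73, 89 − 5² = 64 = 8² ⇒ 89 = 5² + 8².
  Combine using the Brahmagupta–Fibonacci identity (a² + b²)(c² + d²) = (ac − bd)² + (ad + bc)² = (ac + bd)² + (ad − bc)²:
  41 · 89 = 3649: from (4² + 5²)(5² + 8²), take (4·5 − 5·8, 4·8 + 5·5) = (20 − 40, 32 + 25) = (-20, 57); dropping signs (only squares matter) gives (20, 57); check 20² + 57² = 400 + 3249 = 3649 ✓.
Step 4: Order so x ≤ y and verify: 20² + 57² = 400 + 3249 = 3649 = n. ✓

n = 3649 = 20² + 57² (one valid representation with x ≤ y).


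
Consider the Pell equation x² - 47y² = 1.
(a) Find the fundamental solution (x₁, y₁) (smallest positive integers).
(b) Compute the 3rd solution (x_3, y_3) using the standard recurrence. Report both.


Step 1: Find the fundamental solution (x₁, y₁) of x² - 47y² = 1.
  Expand √47 as a continued fraction. a₀ = ⌊√47⌋ = 6; iterate m_{k+1} = d_k·a_k − m_k, d_{k+1} = (47 − m_{k+1}²)/d_k, a_{k+1} = ⌊(a₀ + m_{k+1})/d_{k+1}⌋ (starting m₀ = 0, d₀ = 1), with convergents p_k = a_k·p_{k-1} + p_{k-2}, q_k = a_k·q_{k-1} + q_{k-2} (p₋₁ = 1, q₋₁ = 0):
  k = 0: a₀ = 6; p₀/q₀ = 6/1; p₀² − 47·q₀² = 36 − 47 = -11.
  k = 1: m = 6, d = 11, a = ⌊(6 + 6)/11⌋ = 1; p/q = (1·6 + 1)/(1·1 + 0) = 7/1; p² − 47·q² = 49 − 47 = 2.
  k = 2: m = 5, d = 2, a = ⌊(6 + 5)/2⌋ = 5; p/q = (5·7 + 6)/(5·1 + 1) = 41/6; p² − 47·q² = 1681 − 1692 = -11.
  k = 3: m = 5, d = 11, a = ⌊(6 + 5)/11⌋ = 1; p/q = (1·41 + 7)/(1·6 + 1) = 48/7; p² − 47·q² = 2304 − 2303 = 1.
  The first convergent with p² − 47·q² = 1 gives the fundamental solution (x₁, y₁) = (48, 7).
Step 2: Apply the recurrence (x_{n+1}, y_{n+1}) = (x₁x_n + 47y₁y_n, x₁y_n + y₁x_n) repeatedly.
  From (x_1, y_1) = (48, 7): x_2 = 48·48 + 47·7·7 = 4607; y_2 = 48·7 + 7·48 = 672.
  From (x_2, y_2) = (4607, 672): x_3 = 48·4607 + 47·7·672 = 442224; y_3 = 48·672 + 7·4607 = 64505.
Step 3: Verify x_3² - 47·y_3² = 195562066176 - 195562066175 = 1 (should be 1). ✓

(x_1, y_1) = (48, 7); (x_3, y_3) = (442224, 64505).


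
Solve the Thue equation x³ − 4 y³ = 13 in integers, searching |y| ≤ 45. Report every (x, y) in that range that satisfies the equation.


The equation is x³ - 4y³ = 13. For fixed y, x³ = 4·y³ + 13, so a solution requires the RHS to be a perfect cube.
Strategy: iterate y from -45 to 45, compute RHS = 4·y³ + 13, and check whether it is a (positive or negative) perfect cube.
Check small values of y:
  y = 0: RHS = 13 is not a perfect cube.
  y = 1: RHS = 17 is not a perfect cube.
  y = -1: RHS = 9 is not a perfect cube.
  y = 2: RHS = 45 is not a perfect cube.
  y = -2: RHS = -19 is not a perfect cube.
  y = 3: RHS = 121 is not a perfect cube.
  y = -3: RHS = -95 is not a perfect cube.
Continuing the search up to |y| = 45 finds no solutions either.
No (x, y) in the scanned range satisfies the equation.

No integer solutions with |y| ≤ 45.
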